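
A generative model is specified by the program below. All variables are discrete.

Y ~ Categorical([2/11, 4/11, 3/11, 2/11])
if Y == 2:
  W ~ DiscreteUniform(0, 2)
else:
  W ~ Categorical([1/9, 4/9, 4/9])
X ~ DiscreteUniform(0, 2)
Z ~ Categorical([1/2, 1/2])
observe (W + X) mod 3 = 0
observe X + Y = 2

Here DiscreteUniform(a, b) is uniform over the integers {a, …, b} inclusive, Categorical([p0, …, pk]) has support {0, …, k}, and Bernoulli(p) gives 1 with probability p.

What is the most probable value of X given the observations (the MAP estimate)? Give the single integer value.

argmax_v P(X = v | obs) = 1

Enumerate traces; 6 have nonzero weight after conditioning:
  (Y=0, W=1, X=2, Z=0) weight 4/297
  (Y=0, W=1, X=2, Z=1) weight 4/297
  (Y=1, W=2, X=1, Z=0) weight 8/297
  (Y=1, W=2, X=1, Z=1) weight 8/297
  (Y=2, W=0, X=0, Z=0) weight 1/66
  (Y=2, W=0, X=0, Z=1) weight 1/66
Group by X:
  weight(X=0) = 1/33
  weight(X=1) = 16/297
  weight(X=2) = 8/297
Total weight = 1/33 + 16/297 + 8/297 = 1/9
P(X=0 | obs) = 1/33 / 1/9 = 3/11
P(X=1 | obs) = 16/297 / 1/9 = 16/33
P(X=2 | obs) = 8/297 / 1/9 = 8/33
argmax = 1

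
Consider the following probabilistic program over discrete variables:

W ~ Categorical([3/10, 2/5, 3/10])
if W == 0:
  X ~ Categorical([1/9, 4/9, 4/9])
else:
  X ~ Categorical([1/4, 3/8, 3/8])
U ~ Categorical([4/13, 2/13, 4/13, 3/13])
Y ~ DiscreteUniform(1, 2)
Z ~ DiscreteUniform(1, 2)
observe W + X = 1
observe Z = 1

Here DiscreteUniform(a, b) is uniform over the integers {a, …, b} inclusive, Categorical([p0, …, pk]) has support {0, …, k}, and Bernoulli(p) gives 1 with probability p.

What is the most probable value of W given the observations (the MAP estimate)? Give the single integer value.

Enumerate traces; 16 have nonzero weight after conditioning:
  (W=0, X=1, U=0, Y=1, Z=1) weight 2/195
  (W=0, X=1, U=0, Y=2, Z=1) weight 2/195
  (W=0, X=1, U=1, Y=1, Z=1) weight 1/195
  (W=0, X=1, U=1, Y=2, Z=1) weight 1/195
  (W=0, X=1, U=2, Y=1, Z=1) weight 2/195
  (W=0, X=1, U=2, Y=2, Z=1) weight 2/195
  (W=0, X=1, U=3, Y=1, Z=1) weight 1/130
  (W=0, X=1, U=3, Y=2, Z=1) weight 1/130
  (W=1, X=0, U=0, Y=1, Z=1) weight 1/130
  … 7 more
Group by W:
  weight(W=0) = 1/15
  weight(W=1) = 1/20
Total weight = 1/15 + 1/20 = 7/60
P(W=0 | obs) = 1/15 / 7/60 = 4/7
P(W=1 | obs) = 1/20 / 7/60 = 3/7
argmax = 0

argmax_v P(W = v | obs) = 0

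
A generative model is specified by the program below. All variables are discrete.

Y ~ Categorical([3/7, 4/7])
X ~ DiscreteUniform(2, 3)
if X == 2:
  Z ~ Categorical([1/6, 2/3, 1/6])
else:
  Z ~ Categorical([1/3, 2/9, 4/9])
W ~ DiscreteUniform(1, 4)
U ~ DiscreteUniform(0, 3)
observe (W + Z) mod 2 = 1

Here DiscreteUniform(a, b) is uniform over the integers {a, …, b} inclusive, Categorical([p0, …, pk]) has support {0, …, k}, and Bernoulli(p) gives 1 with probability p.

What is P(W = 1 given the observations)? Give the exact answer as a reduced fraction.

P(W = 1 | obs) = 5/18

Enumerate traces; 96 have nonzero weight after conditioning:
  (Y=0, X=2, Z=0, W=1, U=0) weight 1/448
  (Y=0, X=2, Z=0, W=1, U=1) weight 1/448
  (Y=0, X=2, Z=0, W=1, U=2) weight 1/448
  (Y=0, X=2, Z=0, W=1, U=3) weight 1/448
  (Y=0, X=2, Z=0, W=3, U=0) weight 1/448
  (Y=0, X=2, Z=0, W=3, U=1) weight 1/448
  (Y=0, X=2, Z=0, W=3, U=2) weight 1/448
  (Y=0, X=2, Z=0, W=3, U=3) weight 1/448
  (Y=0, X=2, Z=1, W=2, U=0) weight 1/112
  (Y=0, X=2, Z=1, W=4, U=0) weight 1/112
  … 86 more
Group by W:
  weight(W=1) = 5/36
  weight(W=2) = 1/9
  weight(W=3) = 5/36
  weight(W=4) = 1/9
Total weight = 5/36 + 1/9 + 5/36 + 1/9 = 1/2
P(W=1 | obs) = 5/36 / 1/2 = 5/18
P(W=2 | obs) = 1/9 / 1/2 = 2/9
P(W=3 | obs) = 5/36 / 1/2 = 5/18
P(W=4 | obs) = 1/9 / 1/2 = 2/9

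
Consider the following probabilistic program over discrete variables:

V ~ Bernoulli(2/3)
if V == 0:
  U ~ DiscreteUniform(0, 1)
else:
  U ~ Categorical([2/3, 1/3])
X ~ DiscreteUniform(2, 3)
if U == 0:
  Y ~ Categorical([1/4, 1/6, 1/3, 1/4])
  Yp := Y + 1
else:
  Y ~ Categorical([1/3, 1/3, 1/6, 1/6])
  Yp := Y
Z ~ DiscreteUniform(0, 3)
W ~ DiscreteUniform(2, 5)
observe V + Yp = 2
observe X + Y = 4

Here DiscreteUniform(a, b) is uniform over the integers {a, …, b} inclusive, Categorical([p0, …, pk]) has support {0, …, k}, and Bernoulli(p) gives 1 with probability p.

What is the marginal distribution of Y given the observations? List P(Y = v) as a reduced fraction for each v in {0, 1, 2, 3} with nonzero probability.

Enumerate traces; 48 have nonzero weight after conditioning:
  (V=0, U=0, X=3, Y=1, Z=0, W=2) weight 1/1152
  (V=0, U=0, X=3, Y=1, Z=0, W=3) weight 1/1152
  (V=0, U=0, X=3, Y=1, Z=0, W=4) weight 1/1152
  (V=0, U=0, X=3, Y=1, Z=0, W=5) weight 1/1152
  (V=0, U=0, X=3, Y=1, Z=1, W=2) weight 1/1152
  (V=0, U=0, X=3, Y=1, Z=1, W=3) weight 1/1152
  (V=0, U=0, X=3, Y=1, Z=1, W=4) weight 1/1152
  (V=0, U=0, X=3, Y=1, Z=1, W=5) weight 1/1152
  (V=0, U=1, X=2, Y=2, Z=0, W=2) weight 1/1152
  … 39 more
Group by Y:
  weight(Y=1) = 11/216
  weight(Y=2) = 1/72
Total weight = 11/216 + 1/72 = 7/108
P(Y=1 | obs) = 11/216 / 7/108 = 11/14
P(Y=2 | obs) = 1/72 / 7/108 = 3/14

P(Y=1) = 11/14, P(Y=2) = 3/14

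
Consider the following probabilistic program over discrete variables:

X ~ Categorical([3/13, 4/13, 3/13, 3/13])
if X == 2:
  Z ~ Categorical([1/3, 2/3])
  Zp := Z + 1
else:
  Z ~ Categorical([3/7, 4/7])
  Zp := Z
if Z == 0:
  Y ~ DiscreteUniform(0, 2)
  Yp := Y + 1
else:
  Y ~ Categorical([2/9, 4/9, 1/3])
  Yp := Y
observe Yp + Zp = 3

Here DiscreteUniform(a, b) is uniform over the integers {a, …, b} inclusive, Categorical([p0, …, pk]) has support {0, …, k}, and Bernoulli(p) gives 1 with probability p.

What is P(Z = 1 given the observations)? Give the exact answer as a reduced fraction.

Enumerate traces; 8 have nonzero weight after conditioning:
  (X=0, Z=0, Y=2) weight 3/91
  (X=0, Z=1, Y=2) weight 4/91
  (X=1, Z=0, Y=2) weight 4/91
  (X=1, Z=1, Y=2) weight 16/273
  (X=2, Z=0, Y=1) weight 1/39
  (X=2, Z=1, Y=1) weight 8/117
  (X=3, Z=0, Y=2) weight 3/91
  (X=3, Z=1, Y=2) weight 4/91
Group by Z:
  weight(Z=0) = 37/273
  weight(Z=1) = 176/819
Total weight = 37/273 + 176/819 = 41/117
P(Z=0 | obs) = 37/273 / 41/117 = 111/287
P(Z=1 | obs) = 176/819 / 41/117 = 176/287

P(Z = 1 | obs) = 176/287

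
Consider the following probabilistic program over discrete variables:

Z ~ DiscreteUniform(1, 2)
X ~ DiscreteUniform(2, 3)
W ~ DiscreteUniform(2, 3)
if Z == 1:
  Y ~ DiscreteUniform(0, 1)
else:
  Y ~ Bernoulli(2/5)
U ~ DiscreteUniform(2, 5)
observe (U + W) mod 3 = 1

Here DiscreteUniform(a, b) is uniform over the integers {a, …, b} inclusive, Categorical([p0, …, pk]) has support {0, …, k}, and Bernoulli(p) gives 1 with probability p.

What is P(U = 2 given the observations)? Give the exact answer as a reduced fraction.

Enumerate traces; 24 have nonzero weight after conditioning:
  (Z=1, X=2, W=2, Y=0, U=2) weight 1/64
  (Z=1, X=2, W=2, Y=0, U=5) weight 1/64
  (Z=1, X=2, W=2, Y=1, U=2) weight 1/64
  (Z=1, X=2, W=2, Y=1, U=5) weight 1/64
  (Z=1, X=2, W=3, Y=0, U=4) weight 1/64
  (Z=1, X=2, W=3, Y=1, U=4) weight 1/64
  (Z=1, X=3, W=2, Y=0, U=2) weight 1/64
  (Z=1, X=3, W=2, Y=0, U=5) weight 1/64
  … 16 more
Group by U:
  weight(U=2) = 1/8
  weight(U=4) = 1/8
  weight(U=5) = 1/8
Total weight = 1/8 + 1/8 + 1/8 = 3/8
P(U=2 | obs) = 1/8 / 3/8 = 1/3
P(U=4 | obs) = 1/8 / 3/8 = 1/3
P(U=5 | obs) = 1/8 / 3/8 = 1/3

P(U = 2 | obs) = 1/3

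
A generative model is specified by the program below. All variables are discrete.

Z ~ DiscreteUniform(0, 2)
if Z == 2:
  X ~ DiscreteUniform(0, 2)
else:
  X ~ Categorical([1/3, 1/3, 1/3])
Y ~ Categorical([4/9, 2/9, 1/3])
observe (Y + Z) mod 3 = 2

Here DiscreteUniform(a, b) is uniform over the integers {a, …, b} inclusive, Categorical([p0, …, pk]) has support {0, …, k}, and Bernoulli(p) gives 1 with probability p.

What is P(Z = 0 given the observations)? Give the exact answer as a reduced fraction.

P(Z = 0 | obs) = 1/3

Enumerate traces; 9 have nonzero weight after conditioning:
  (Z=0, X=0, Y=2) weight 1/27
  (Z=0, X=1, Y=2) weight 1/27
  (Z=0, X=2, Y=2) weight 1/27
  (Z=1, X=0, Y=1) weight 2/81
  (Z=1, X=1, Y=1) weight 2/81
  (Z=1, X=2, Y=1) weight 2/81
  (Z=2, X=0, Y=0) weight 4/81
  (Z=2, X=1, Y=0) weight 4/81
  … 1 more
Group by Z:
  weight(Z=0) = 1/9
  weight(Z=1) = 2/27
  weight(Z=2) = 4/27
Total weight = 1/9 + 2/27 + 4/27 = 1/3
P(Z=0 | obs) = 1/9 / 1/3 = 1/3
P(Z=1 | obs) = 2/27 / 1/3 = 2/9
P(Z=2 | obs) = 4/27 / 1/3 = 4/9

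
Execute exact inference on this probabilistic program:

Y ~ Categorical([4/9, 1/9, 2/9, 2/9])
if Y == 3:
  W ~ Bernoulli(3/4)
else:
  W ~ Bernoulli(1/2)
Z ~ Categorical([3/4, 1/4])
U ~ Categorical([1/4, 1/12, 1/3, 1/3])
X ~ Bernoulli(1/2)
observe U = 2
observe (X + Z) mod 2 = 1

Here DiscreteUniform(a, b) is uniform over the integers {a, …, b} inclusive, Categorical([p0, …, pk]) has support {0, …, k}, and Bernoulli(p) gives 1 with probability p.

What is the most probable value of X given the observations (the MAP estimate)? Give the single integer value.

argmax_v P(X = v | obs) = 1

Enumerate traces; 16 have nonzero weight after conditioning:
  (Y=0, W=0, Z=0, U=2, X=1) weight 1/36
  (Y=0, W=0, Z=1, U=2, X=0) weight 1/108
  (Y=0, W=1, Z=0, U=2, X=1) weight 1/36
  (Y=0, W=1, Z=1, U=2, X=0) weight 1/108
  (Y=1, W=0, Z=0, U=2, X=1) weight 1/144
  (Y=1, W=0, Z=1, U=2, X=0) weight 1/432
  (Y=1, W=1, Z=0, U=2, X=1) weight 1/144
  (Y=1, W=1, Z=1, U=2, X=0) weight 1/432
  … 8 more
Group by X:
  weight(X=0) = 1/24
  weight(X=1) = 1/8
Total weight = 1/24 + 1/8 = 1/6
P(X=0 | obs) = 1/24 / 1/6 = 1/4
P(X=1 | obs) = 1/8 / 1/6 = 3/4
argmax = 1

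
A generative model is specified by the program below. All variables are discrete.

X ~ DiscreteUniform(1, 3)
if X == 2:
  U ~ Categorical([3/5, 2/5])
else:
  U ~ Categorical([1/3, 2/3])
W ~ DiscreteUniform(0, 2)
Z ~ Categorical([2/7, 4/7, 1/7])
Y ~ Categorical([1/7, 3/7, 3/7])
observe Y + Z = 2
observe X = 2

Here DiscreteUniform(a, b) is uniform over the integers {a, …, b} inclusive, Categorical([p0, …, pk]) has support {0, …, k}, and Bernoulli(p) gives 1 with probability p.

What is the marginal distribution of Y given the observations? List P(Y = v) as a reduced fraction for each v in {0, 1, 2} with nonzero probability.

P(Y=0) = 1/19, P(Y=1) = 12/19, P(Y=2) = 6/19

Enumerate traces; 18 have nonzero weight after conditioning:
  (X=2, U=0, W=0, Z=0, Y=2) weight 2/245
  (X=2, U=0, W=0, Z=1, Y=1) weight 4/245
  (X=2, U=0, W=0, Z=2, Y=0) weight 1/735
  (X=2, U=0, W=1, Z=0, Y=2) weight 2/245
  (X=2, U=0, W=1, Z=1, Y=1) weight 4/245
  (X=2, U=0, W=1, Z=2, Y=0) weight 1/735
  (X=2, U=0, W=2, Z=0, Y=2) weight 2/245
  (X=2, U=0, W=2, Z=1, Y=1) weight 4/245
  … 10 more
Group by Y:
  weight(Y=0) = 1/147
  weight(Y=1) = 4/49
  weight(Y=2) = 2/49
Total weight = 1/147 + 4/49 + 2/49 = 19/147
P(Y=0 | obs) = 1/147 / 19/147 = 1/19
P(Y=1 | obs) = 4/49 / 19/147 = 12/19
P(Y=2 | obs) = 2/49 / 19/147 = 6/19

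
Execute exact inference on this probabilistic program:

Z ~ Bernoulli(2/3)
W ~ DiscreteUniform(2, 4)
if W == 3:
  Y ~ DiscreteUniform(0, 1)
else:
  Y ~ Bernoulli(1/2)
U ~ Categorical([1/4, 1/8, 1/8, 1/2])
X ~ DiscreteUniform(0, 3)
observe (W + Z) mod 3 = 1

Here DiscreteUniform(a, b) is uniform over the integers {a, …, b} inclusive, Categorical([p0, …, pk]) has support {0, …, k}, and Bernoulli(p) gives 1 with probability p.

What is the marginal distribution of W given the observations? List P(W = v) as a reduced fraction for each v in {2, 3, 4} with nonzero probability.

Enumerate traces; 64 have nonzero weight after conditioning:
  (Z=0, W=4, Y=0, U=0, X=0) weight 1/288
  (Z=0, W=4, Y=0, U=0, X=1) weight 1/288
  (Z=0, W=4, Y=0, U=0, X=2) weight 1/288
  (Z=0, W=4, Y=0, U=0, X=3) weight 1/288
  (Z=0, W=4, Y=0, U=1, X=0) weight 1/576
  (Z=0, W=4, Y=0, U=1, X=1) weight 1/576
  (Z=0, W=4, Y=0, U=1, X=2) weight 1/576
  (Z=0, W=4, Y=0, U=1, X=3) weight 1/576
  (Z=1, W=3, Y=0, U=0, X=0) weight 1/144
  … 55 more
Group by W:
  weight(W=3) = 2/9
  weight(W=4) = 1/9
Total weight = 2/9 + 1/9 = 1/3
P(W=3 | obs) = 2/9 / 1/3 = 2/3
P(W=4 | obs) = 1/9 / 1/3 = 1/3

P(W=3) = 2/3, P(W=4) = 1/3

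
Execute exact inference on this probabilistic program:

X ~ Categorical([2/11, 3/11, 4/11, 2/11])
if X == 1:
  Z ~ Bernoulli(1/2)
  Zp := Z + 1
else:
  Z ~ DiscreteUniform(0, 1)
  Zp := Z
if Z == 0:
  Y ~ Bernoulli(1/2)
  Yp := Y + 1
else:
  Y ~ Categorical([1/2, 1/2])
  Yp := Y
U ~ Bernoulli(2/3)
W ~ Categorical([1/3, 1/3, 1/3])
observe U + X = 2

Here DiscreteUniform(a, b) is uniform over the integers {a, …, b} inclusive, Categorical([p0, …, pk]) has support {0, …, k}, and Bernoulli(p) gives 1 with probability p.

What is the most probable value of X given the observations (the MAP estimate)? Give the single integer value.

argmax_v P(X = v | obs) = 1

Enumerate traces; 24 have nonzero weight after conditioning:
  (X=1, Z=0, Y=0, U=1, W=0) weight 1/66
  (X=1, Z=0, Y=0, U=1, W=1) weight 1/66
  (X=1, Z=0, Y=0, U=1, W=2) weight 1/66
  (X=1, Z=0, Y=1, U=1, W=0) weight 1/66
  (X=1, Z=0, Y=1, U=1, W=1) weight 1/66
  (X=1, Z=0, Y=1, U=1, W=2) weight 1/66
  (X=1, Z=1, Y=0, U=1, W=0) weight 1/66
  (X=1, Z=1, Y=0, U=1, W=1) weight 1/66
  (X=2, Z=0, Y=0, U=0, W=0) weight 1/99
  … 15 more
Group by X:
  weight(X=1) = 2/11
  weight(X=2) = 4/33
Total weight = 2/11 + 4/33 = 10/33
P(X=1 | obs) = 2/11 / 10/33 = 3/5
P(X=2 | obs) = 4/33 / 10/33 = 2/5
argmax = 1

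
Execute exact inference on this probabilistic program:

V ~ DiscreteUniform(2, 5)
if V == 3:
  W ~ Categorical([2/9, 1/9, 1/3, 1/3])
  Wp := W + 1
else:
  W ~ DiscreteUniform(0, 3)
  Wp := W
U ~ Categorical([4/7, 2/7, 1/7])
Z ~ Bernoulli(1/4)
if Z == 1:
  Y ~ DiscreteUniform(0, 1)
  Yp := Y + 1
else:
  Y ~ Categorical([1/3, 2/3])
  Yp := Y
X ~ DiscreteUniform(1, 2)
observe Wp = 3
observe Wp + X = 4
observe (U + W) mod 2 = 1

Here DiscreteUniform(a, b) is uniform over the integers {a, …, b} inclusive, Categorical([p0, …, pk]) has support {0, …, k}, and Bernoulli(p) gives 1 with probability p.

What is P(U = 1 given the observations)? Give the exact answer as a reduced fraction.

P(U = 1 | obs) = 8/53

Enumerate traces; 28 have nonzero weight after conditioning:
  (V=2, W=3, U=0, Z=0, Y=0, X=1) weight 1/224
  (V=2, W=3, U=0, Z=0, Y=1, X=1) weight 1/112
  (V=2, W=3, U=0, Z=1, Y=0, X=1) weight 1/448
  (V=2, W=3, U=0, Z=1, Y=1, X=1) weight 1/448
  (V=2, W=3, U=2, Z=0, Y=0, X=1) weight 1/896
  (V=2, W=3, U=2, Z=0, Y=1, X=1) weight 1/448
  (V=2, W=3, U=2, Z=1, Y=0, X=1) weight 1/1792
  (V=2, W=3, U=2, Z=1, Y=1, X=1) weight 1/1792
  (V=3, W=2, U=1, Z=0, Y=0, X=1) weight 1/336
  … 19 more
Group by U:
  weight(U=0) = 3/56
  weight(U=1) = 1/84
  weight(U=2) = 3/224
Total weight = 3/56 + 1/84 + 3/224 = 53/672
P(U=0 | obs) = 3/56 / 53/672 = 36/53
P(U=1 | obs) = 1/84 / 53/672 = 8/53
P(U=2 | obs) = 3/224 / 53/672 = 9/53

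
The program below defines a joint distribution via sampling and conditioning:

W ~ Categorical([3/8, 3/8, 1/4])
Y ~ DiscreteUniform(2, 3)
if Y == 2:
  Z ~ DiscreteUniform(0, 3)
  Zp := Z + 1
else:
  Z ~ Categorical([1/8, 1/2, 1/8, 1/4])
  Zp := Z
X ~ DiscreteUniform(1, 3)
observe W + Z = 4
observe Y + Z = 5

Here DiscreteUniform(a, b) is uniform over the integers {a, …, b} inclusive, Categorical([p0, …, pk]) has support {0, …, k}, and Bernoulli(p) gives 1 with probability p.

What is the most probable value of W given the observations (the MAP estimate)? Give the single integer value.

Enumerate traces; 6 have nonzero weight after conditioning:
  (W=1, Y=2, Z=3, X=1) weight 1/64
  (W=1, Y=2, Z=3, X=2) weight 1/64
  (W=1, Y=2, Z=3, X=3) weight 1/64
  (W=2, Y=3, Z=2, X=1) weight 1/192
  (W=2, Y=3, Z=2, X=2) weight 1/192
  (W=2, Y=3, Z=2, X=3) weight 1/192
Group by W:
  weight(W=1) = 3/64
  weight(W=2) = 1/64
Total weight = 3/64 + 1/64 = 1/16
P(W=1 | obs) = 3/64 / 1/16 = 3/4
P(W=2 | obs) = 1/64 / 1/16 = 1/4
argmax = 1

argmax_v P(W = v | obs) = 1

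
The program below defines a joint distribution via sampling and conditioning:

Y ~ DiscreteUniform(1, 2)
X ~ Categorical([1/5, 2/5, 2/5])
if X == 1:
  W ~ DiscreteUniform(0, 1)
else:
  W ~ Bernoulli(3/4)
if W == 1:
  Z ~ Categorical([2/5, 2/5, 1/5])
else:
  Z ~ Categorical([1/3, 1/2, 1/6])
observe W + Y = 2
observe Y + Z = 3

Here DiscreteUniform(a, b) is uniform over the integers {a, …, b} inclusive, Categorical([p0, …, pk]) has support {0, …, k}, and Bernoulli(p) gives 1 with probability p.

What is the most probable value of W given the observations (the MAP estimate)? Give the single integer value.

Enumerate traces; 6 have nonzero weight after conditioning:
  (Y=1, X=0, W=1, Z=2) weight 3/200
  (Y=1, X=1, W=1, Z=2) weight 1/50
  (Y=1, X=2, W=1, Z=2) weight 3/100
  (Y=2, X=0, W=0, Z=1) weight 1/80
  (Y=2, X=1, W=0, Z=1) weight 1/20
  (Y=2, X=2, W=0, Z=1) weight 1/40
Group by W:
  weight(W=0) = 7/80
  weight(W=1) = 13/200
Total weight = 7/80 + 13/200 = 61/400
P(W=0 | obs) = 7/80 / 61/400 = 35/61
P(W=1 | obs) = 13/200 / 61/400 = 26/61
argmax = 0

argmax_v P(W = v | obs) = 0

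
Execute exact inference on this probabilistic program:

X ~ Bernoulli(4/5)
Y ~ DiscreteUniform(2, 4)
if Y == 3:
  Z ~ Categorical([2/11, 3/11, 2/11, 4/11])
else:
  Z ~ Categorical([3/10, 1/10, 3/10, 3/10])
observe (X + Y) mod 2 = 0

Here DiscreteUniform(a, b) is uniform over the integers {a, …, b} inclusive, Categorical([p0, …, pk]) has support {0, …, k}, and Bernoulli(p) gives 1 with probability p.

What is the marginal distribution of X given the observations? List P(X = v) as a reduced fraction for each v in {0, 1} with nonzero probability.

P(X=0) = 1/3, P(X=1) = 2/3

Enumerate traces; 12 have nonzero weight after conditioning:
  (X=0, Y=2, Z=0) weight 1/50
  (X=0, Y=2, Z=1) weight 1/150
  (X=0, Y=2, Z=2) weight 1/50
  (X=0, Y=2, Z=3) weight 1/50
  (X=0, Y=4, Z=0) weight 1/50
  (X=0, Y=4, Z=1) weight 1/150
  (X=0, Y=4, Z=2) weight 1/50
  (X=0, Y=4, Z=3) weight 1/50
  (X=1, Y=3, Z=0) weight 8/165
  … 3 more
Group by X:
  weight(X=0) = 2/15
  weight(X=1) = 4/15
Total weight = 2/15 + 4/15 = 2/5
P(X=0 | obs) = 2/15 / 2/5 = 1/3
P(X=1 | obs) = 4/15 / 2/5 = 2/3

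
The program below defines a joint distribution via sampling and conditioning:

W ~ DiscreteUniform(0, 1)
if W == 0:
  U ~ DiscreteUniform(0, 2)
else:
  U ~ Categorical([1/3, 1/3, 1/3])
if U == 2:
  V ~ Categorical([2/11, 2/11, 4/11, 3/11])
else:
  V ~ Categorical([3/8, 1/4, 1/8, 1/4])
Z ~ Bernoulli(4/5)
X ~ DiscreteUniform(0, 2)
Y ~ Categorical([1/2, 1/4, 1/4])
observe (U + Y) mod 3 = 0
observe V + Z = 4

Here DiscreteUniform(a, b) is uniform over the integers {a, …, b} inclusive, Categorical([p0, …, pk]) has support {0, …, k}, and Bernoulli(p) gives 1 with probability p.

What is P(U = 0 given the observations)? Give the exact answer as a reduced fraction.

P(U = 0 | obs) = 22/45

Enumerate traces; 18 have nonzero weight after conditioning:
  (W=0, U=0, V=3, Z=1, X=0, Y=0) weight 1/180
  (W=0, U=0, V=3, Z=1, X=1, Y=0) weight 1/180
  (W=0, U=0, V=3, Z=1, X=2, Y=0) weight 1/180
  (W=0, U=1, V=3, Z=1, X=0, Y=2) weight 1/360
  (W=0, U=1, V=3, Z=1, X=1, Y=2) weight 1/360
  (W=0, U=1, V=3, Z=1, X=2, Y=2) weight 1/360
  (W=0, U=2, V=3, Z=1, X=0, Y=1) weight 1/330
  (W=0, U=2, V=3, Z=1, X=1, Y=1) weight 1/330
  … 10 more
Group by U:
  weight(U=0) = 1/30
  weight(U=1) = 1/60
  weight(U=2) = 1/55
Total weight = 1/30 + 1/60 + 1/55 = 3/44
P(U=0 | obs) = 1/30 / 3/44 = 22/45
P(U=1 | obs) = 1/60 / 3/44 = 11/45
P(U=2 | obs) = 1/55 / 3/44 = 4/15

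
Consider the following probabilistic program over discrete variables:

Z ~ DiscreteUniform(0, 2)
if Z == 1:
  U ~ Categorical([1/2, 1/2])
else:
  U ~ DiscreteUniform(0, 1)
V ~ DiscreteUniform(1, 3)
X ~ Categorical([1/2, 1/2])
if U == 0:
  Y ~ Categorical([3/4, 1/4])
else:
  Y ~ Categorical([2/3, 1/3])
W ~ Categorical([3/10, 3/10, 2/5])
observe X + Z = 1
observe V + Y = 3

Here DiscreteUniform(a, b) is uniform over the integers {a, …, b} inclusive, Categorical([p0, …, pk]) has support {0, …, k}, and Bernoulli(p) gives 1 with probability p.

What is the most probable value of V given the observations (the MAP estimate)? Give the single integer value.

argmax_v P(V = v | obs) = 3

Enumerate traces; 24 have nonzero weight after conditioning:
  (Z=0, U=0, V=2, X=1, Y=1, W=0) weight 1/480
  (Z=0, U=0, V=2, X=1, Y=1, W=1) weight 1/480
  (Z=0, U=0, V=2, X=1, Y=1, W=2) weight 1/360
  (Z=0, U=0, V=3, X=1, Y=0, W=0) weight 1/160
  (Z=0, U=0, V=3, X=1, Y=0, W=1) weight 1/160
  (Z=0, U=0, V=3, X=1, Y=0, W=2) weight 1/120
  (Z=0, U=1, V=2, X=1, Y=1, W=0) weight 1/360
  (Z=0, U=1, V=2, X=1, Y=1, W=1) weight 1/360
  … 16 more
Group by V:
  weight(V=2) = 7/216
  weight(V=3) = 17/216
Total weight = 7/216 + 17/216 = 1/9
P(V=2 | obs) = 7/216 / 1/9 = 7/24
P(V=3 | obs) = 17/216 / 1/9 = 17/24
argmax = 3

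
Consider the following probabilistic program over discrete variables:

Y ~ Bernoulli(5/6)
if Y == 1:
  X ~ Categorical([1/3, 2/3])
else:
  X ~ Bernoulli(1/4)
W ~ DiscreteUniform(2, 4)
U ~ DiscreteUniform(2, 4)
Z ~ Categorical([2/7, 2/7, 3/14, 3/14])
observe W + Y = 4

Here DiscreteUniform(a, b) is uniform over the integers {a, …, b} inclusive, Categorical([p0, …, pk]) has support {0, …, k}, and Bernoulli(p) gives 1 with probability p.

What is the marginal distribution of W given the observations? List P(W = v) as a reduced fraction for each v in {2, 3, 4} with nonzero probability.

Enumerate traces; 48 have nonzero weight after conditioning:
  (Y=0, X=0, W=4, U=2, Z=0) weight 1/252
  (Y=0, X=0, W=4, U=2, Z=1) weight 1/252
  (Y=0, X=0, W=4, U=2, Z=2) weight 1/336
  (Y=0, X=0, W=4, U=2, Z=3) weight 1/336
  (Y=0, X=0, W=4, U=3, Z=0) weight 1/252
  (Y=0, X=0, W=4, U=3, Z=1) weight 1/252
  (Y=0, X=0, W=4, U=3, Z=2) weight 1/336
  (Y=0, X=0, W=4, U=3, Z=3) weight 1/336
  (Y=1, X=0, W=3, U=2, Z=0) weight 5/567
  … 39 more
Group by W:
  weight(W=3) = 5/18
  weight(W=4) = 1/18
Total weight = 5/18 + 1/18 = 1/3
P(W=3 | obs) = 5/18 / 1/3 = 5/6
P(W=4 | obs) = 1/18 / 1/3 = 1/6

P(W=3) = 5/6, P(W=4) = 1/6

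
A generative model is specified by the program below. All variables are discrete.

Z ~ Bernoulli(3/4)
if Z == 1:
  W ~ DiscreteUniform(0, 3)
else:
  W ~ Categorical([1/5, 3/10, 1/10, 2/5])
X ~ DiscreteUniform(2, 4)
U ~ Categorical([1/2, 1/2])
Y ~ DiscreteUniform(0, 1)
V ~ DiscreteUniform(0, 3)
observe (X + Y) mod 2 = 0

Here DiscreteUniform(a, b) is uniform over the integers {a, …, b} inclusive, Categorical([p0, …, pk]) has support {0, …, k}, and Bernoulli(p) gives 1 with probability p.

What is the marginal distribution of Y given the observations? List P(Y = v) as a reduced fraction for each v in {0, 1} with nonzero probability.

P(Y=0) = 2/3, P(Y=1) = 1/3

Enumerate traces; 192 have nonzero weight after conditioning:
  (Z=0, W=0, X=2, U=0, Y=0, V=0) weight 1/960
  (Z=0, W=0, X=2, U=0, Y=0, V=1) weight 1/960
  (Z=0, W=0, X=2, U=0, Y=0, V=2) weight 1/960
  (Z=0, W=0, X=2, U=0, Y=0, V=3) weight 1/960
  (Z=0, W=0, X=2, U=1, Y=0, V=0) weight 1/960
  (Z=0, W=0, X=2, U=1, Y=0, V=1) weight 1/960
  (Z=0, W=0, X=2, U=1, Y=0, V=2) weight 1/960
  (Z=0, W=0, X=2, U=1, Y=0, V=3) weight 1/960
  (Z=0, W=0, X=3, U=0, Y=1, V=0) weight 1/960
  … 183 more
Group by Y:
  weight(Y=0) = 1/3
  weight(Y=1) = 1/6
Total weight = 1/3 + 1/6 = 1/2
P(Y=0 | obs) = 1/3 / 1/2 = 2/3
P(Y=1 | obs) = 1/6 / 1/2 = 1/3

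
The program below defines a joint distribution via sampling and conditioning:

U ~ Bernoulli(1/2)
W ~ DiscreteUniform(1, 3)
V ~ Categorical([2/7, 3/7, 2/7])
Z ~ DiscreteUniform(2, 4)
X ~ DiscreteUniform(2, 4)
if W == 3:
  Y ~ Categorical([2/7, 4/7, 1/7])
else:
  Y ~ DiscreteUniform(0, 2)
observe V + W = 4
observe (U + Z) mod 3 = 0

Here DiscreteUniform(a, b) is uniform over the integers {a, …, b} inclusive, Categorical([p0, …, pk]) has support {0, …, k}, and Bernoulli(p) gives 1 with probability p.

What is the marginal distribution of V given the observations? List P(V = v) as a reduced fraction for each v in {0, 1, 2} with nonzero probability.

P(V=1) = 3/5, P(V=2) = 2/5

Enumerate traces; 36 have nonzero weight after conditioning:
  (U=0, W=2, V=2, Z=3, X=2, Y=0) weight 1/567
  (U=0, W=2, V=2, Z=3, X=2, Y=1) weight 1/567
  (U=0, W=2, V=2, Z=3, X=2, Y=2) weight 1/567
  (U=0, W=2, V=2, Z=3, X=3, Y=0) weight 1/567
  (U=0, W=2, V=2, Z=3, X=3, Y=1) weight 1/567
  (U=0, W=2, V=2, Z=3, X=3, Y=2) weight 1/567
  (U=0, W=2, V=2, Z=3, X=4, Y=0) weight 1/567
  (U=0, W=2, V=2, Z=3, X=4, Y=1) weight 1/567
  (U=0, W=3, V=1, Z=3, X=2, Y=0) weight 1/441
  … 27 more
Group by V:
  weight(V=1) = 1/21
  weight(V=2) = 2/63
Total weight = 1/21 + 2/63 = 5/63
P(V=1 | obs) = 1/21 / 5/63 = 3/5
P(V=2 | obs) = 2/63 / 5/63 = 2/5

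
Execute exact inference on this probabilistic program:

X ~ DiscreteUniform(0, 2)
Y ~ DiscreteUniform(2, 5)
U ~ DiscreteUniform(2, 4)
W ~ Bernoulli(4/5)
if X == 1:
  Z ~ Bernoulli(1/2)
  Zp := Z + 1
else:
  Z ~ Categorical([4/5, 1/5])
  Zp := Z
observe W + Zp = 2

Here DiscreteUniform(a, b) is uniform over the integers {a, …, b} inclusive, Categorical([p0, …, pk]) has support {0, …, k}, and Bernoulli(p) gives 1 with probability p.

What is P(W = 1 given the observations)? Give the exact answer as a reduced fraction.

Enumerate traces; 48 have nonzero weight after conditioning:
  (X=0, Y=2, U=2, W=1, Z=1) weight 1/225
  (X=0, Y=2, U=3, W=1, Z=1) weight 1/225
  (X=0, Y=2, U=4, W=1, Z=1) weight 1/225
  (X=0, Y=3, U=2, W=1, Z=1) weight 1/225
  (X=0, Y=3, U=3, W=1, Z=1) weight 1/225
  (X=0, Y=3, U=4, W=1, Z=1) weight 1/225
  (X=0, Y=4, U=2, W=1, Z=1) weight 1/225
  (X=0, Y=4, U=3, W=1, Z=1) weight 1/225
  (X=1, Y=2, U=2, W=0, Z=1) weight 1/360
  … 39 more
Group by W:
  weight(W=0) = 1/30
  weight(W=1) = 6/25
Total weight = 1/30 + 6/25 = 41/150
P(W=0 | obs) = 1/30 / 41/150 = 5/41
P(W=1 | obs) = 6/25 / 41/150 = 36/41

P(W = 1 | obs) = 36/41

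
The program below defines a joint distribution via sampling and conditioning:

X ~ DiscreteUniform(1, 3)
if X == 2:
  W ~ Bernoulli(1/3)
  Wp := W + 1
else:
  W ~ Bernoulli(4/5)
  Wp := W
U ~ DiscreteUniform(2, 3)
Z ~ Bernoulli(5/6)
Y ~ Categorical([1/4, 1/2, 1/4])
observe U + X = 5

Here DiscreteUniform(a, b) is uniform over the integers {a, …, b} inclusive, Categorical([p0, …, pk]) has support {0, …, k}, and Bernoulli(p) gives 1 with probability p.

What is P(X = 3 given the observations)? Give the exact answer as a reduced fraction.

Enumerate traces; 24 have nonzero weight after conditioning:
  (X=2, W=0, U=3, Z=0, Y=0) weight 1/216
  (X=2, W=0, U=3, Z=0, Y=1) weight 1/108
  (X=2, W=0, U=3, Z=0, Y=2) weight 1/216
  (X=2, W=0, U=3, Z=1, Y=0) weight 5/216
  (X=2, W=0, U=3, Z=1, Y=1) weight 5/108
  (X=2, W=0, U=3, Z=1, Y=2) weight 5/216
  (X=2, W=1, U=3, Z=0, Y=0) weight 1/432
  (X=2, W=1, U=3, Z=0, Y=1) weight 1/216
  (X=3, W=0, U=2, Z=0, Y=0) weight 1/720
  … 15 more
Group by X:
  weight(X=2) = 1/6
  weight(X=3) = 1/6
Total weight = 1/6 + 1/6 = 1/3
P(X=2 | obs) = 1/6 / 1/3 = 1/2
P(X=3 | obs) = 1/6 / 1/3 = 1/2

P(X = 3 | obs) = 1/2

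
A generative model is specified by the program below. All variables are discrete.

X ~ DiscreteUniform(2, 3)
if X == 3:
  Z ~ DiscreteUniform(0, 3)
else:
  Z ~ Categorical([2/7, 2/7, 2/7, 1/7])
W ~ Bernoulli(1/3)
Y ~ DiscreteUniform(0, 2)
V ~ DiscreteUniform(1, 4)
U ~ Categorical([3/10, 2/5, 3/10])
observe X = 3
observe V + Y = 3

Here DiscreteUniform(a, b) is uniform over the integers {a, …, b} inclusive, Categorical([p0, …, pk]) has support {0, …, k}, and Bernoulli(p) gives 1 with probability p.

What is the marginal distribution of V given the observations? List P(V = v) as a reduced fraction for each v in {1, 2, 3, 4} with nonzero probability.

Enumerate traces; 72 have nonzero weight after conditioning:
  (X=3, Z=0, W=0, Y=0, V=3, U=0) weight 1/480
  (X=3, Z=0, W=0, Y=0, V=3, U=1) weight 1/360
  (X=3, Z=0, W=0, Y=0, V=3, U=2) weight 1/480
  (X=3, Z=0, W=0, Y=1, V=2, U=0) weight 1/480
  (X=3, Z=0, W=0, Y=1, V=2, U=1) weight 1/360
  (X=3, Z=0, W=0, Y=1, V=2, U=2) weight 1/480
  (X=3, Z=0, W=0, Y=2, V=1, U=0) weight 1/480
  (X=3, Z=0, W=0, Y=2, V=1, U=1) weight 1/360
  … 64 more
Group by V:
  weight(V=1) = 1/24
  weight(V=2) = 1/24
  weight(V=3) = 1/24
Total weight = 1/24 + 1/24 + 1/24 = 1/8
P(V=1 | obs) = 1/24 / 1/8 = 1/3
P(V=2 | obs) = 1/24 / 1/8 = 1/3
P(V=3 | obs) = 1/24 / 1/8 = 1/3

P(V=1) = 1/3, P(V=2) = 1/3, P(V=3) = 1/3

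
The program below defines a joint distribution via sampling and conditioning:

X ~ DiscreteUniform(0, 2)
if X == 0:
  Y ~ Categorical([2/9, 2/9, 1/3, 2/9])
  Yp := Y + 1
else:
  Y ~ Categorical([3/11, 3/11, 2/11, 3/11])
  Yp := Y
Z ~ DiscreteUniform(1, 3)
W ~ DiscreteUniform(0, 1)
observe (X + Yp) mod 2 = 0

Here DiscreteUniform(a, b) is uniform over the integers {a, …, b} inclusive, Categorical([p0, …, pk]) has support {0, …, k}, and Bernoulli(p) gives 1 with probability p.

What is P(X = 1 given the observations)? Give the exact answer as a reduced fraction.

P(X = 1 | obs) = 54/143

Enumerate traces; 36 have nonzero weight after conditioning:
  (X=0, Y=1, Z=1, W=0) weight 1/81
  (X=0, Y=1, Z=1, W=1) weight 1/81
  (X=0, Y=1, Z=2, W=0) weight 1/81
  (X=0, Y=1, Z=2, W=1) weight 1/81
  (X=0, Y=1, Z=3, W=0) weight 1/81
  (X=0, Y=1, Z=3, W=1) weight 1/81
  (X=0, Y=3, Z=1, W=0) weight 1/81
  (X=0, Y=3, Z=1, W=1) weight 1/81
  (X=1, Y=1, Z=1, W=0) weight 1/66
  (X=2, Y=0, Z=1, W=0) weight 1/66
  … 26 more
Group by X:
  weight(X=0) = 4/27
  weight(X=1) = 2/11
  weight(X=2) = 5/33
Total weight = 4/27 + 2/11 + 5/33 = 13/27
P(X=0 | obs) = 4/27 / 13/27 = 4/13
P(X=1 | obs) = 2/11 / 13/27 = 54/143
P(X=2 | obs) = 5/33 / 13/27 = 45/143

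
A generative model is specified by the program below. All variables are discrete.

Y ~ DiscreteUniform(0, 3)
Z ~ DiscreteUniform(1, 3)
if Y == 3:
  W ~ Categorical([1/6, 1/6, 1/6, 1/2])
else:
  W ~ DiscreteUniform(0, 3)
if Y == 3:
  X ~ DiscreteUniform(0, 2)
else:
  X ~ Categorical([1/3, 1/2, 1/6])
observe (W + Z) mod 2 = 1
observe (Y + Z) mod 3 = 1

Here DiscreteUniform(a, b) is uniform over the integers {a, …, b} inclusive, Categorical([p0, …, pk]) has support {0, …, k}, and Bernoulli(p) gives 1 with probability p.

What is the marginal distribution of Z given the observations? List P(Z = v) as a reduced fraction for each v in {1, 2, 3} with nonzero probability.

Enumerate traces; 24 have nonzero weight after conditioning:
  (Y=0, Z=1, W=0, X=0) weight 1/144
  (Y=0, Z=1, W=0, X=1) weight 1/96
  (Y=0, Z=1, W=0, X=2) weight 1/288
  (Y=0, Z=1, W=2, X=0) weight 1/144
  (Y=0, Z=1, W=2, X=1) weight 1/96
  (Y=0, Z=1, W=2, X=2) weight 1/288
  (Y=1, Z=3, W=0, X=0) weight 1/144
  (Y=1, Z=3, W=0, X=1) weight 1/96
  (Y=2, Z=2, W=1, X=0) weight 1/144
  … 15 more
Group by Z:
  weight(Z=1) = 5/72
  weight(Z=2) = 1/24
  weight(Z=3) = 1/24
Total weight = 5/72 + 1/24 + 1/24 = 11/72
P(Z=1 | obs) = 5/72 / 11/72 = 5/11
P(Z=2 | obs) = 1/24 / 11/72 = 3/11
P(Z=3 | obs) = 1/24 / 11/72 = 3/11

P(Z=1) = 5/11, P(Z=2) = 3/11, P(Z=3) = 3/11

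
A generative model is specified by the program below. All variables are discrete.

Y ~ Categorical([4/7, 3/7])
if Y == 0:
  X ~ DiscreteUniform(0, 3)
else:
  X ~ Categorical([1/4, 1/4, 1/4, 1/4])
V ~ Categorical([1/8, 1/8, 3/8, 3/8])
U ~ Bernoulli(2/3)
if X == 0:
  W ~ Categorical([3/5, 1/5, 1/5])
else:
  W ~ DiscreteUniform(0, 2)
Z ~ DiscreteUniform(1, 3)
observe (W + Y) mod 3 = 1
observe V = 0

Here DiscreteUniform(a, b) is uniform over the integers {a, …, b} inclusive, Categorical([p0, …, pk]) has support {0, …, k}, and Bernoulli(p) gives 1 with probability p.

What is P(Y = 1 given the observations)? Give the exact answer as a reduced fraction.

Enumerate traces; 48 have nonzero weight after conditioning:
  (Y=0, X=0, V=0, U=0, W=1, Z=1) weight 1/2520
  (Y=0, X=0, V=0, U=0, W=1, Z=2) weight 1/2520
  (Y=0, X=0, V=0, U=0, W=1, Z=3) weight 1/2520
  (Y=0, X=0, V=0, U=1, W=1, Z=1) weight 1/1260
  (Y=0, X=0, V=0, U=1, W=1, Z=2) weight 1/1260
  (Y=0, X=0, V=0, U=1, W=1, Z=3) weight 1/1260
  (Y=0, X=1, V=0, U=0, W=1, Z=1) weight 1/1512
  (Y=0, X=1, V=0, U=0, W=1, Z=2) weight 1/1512
  (Y=1, X=0, V=0, U=0, W=0, Z=1) weight 1/1120
  … 39 more
Group by Y:
  weight(Y=0) = 3/140
  weight(Y=1) = 3/140
Total weight = 3/140 + 3/140 = 3/70
P(Y=0 | obs) = 3/140 / 3/70 = 1/2
P(Y=1 | obs) = 3/140 / 3/70 = 1/2

P(Y = 1 | obs) = 1/2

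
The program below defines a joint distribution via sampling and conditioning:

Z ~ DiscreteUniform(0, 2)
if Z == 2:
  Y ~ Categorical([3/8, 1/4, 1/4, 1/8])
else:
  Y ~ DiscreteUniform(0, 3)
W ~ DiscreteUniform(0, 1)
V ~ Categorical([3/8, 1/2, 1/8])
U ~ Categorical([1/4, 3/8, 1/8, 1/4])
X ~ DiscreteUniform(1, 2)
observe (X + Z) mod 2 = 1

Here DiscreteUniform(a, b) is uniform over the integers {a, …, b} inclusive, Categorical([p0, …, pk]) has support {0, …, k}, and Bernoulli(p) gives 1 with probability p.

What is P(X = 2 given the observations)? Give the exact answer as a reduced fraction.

P(X = 2 | obs) = 1/3

Enumerate traces; 288 have nonzero weight after conditioning:
  (Z=0, Y=0, W=0, V=0, U=0, X=1) weight 1/512
  (Z=0, Y=0, W=0, V=0, U=1, X=1) weight 3/1024
  (Z=0, Y=0, W=0, V=0, U=2, X=1) weight 1/1024
  (Z=0, Y=0, W=0, V=0, U=3, X=1) weight 1/512
  (Z=0, Y=0, W=0, V=1, U=0, X=1) weight 1/384
  (Z=0, Y=0, W=0, V=1, U=1, X=1) weight 1/256
  (Z=0, Y=0, W=0, V=1, U=2, X=1) weight 1/768
  (Z=0, Y=0, W=0, V=1, U=3, X=1) weight 1/384
  (Z=1, Y=0, W=0, V=0, U=0, X=2) weight 1/512
  … 279 more
Group by X:
  weight(X=1) = 1/3
  weight(X=2) = 1/6
Total weight = 1/3 + 1/6 = 1/2
P(X=1 | obs) = 1/3 / 1/2 = 2/3
P(X=2 | obs) = 1/6 / 1/2 = 1/3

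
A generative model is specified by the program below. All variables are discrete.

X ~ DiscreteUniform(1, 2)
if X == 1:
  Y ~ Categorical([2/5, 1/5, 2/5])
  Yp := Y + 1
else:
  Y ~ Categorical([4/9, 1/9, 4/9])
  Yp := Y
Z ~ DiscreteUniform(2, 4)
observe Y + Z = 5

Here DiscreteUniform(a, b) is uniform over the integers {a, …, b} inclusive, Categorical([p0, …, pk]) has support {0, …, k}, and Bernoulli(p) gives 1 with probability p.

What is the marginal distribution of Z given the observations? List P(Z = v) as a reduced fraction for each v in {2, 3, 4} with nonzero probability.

P(Z=3) = 19/26, P(Z=4) = 7/26

Enumerate traces; 4 have nonzero weight after conditioning:
  (X=1, Y=1, Z=4) weight 1/30
  (X=1, Y=2, Z=3) weight 1/15
  (X=2, Y=1, Z=4) weight 1/54
  (X=2, Y=2, Z=3) weight 2/27
Group by Z:
  weight(Z=3) = 19/135
  weight(Z=4) = 7/135
Total weight = 19/135 + 7/135 = 26/135
P(Z=3 | obs) = 19/135 / 26/135 = 19/26
P(Z=4 | obs) = 7/135 / 26/135 = 7/26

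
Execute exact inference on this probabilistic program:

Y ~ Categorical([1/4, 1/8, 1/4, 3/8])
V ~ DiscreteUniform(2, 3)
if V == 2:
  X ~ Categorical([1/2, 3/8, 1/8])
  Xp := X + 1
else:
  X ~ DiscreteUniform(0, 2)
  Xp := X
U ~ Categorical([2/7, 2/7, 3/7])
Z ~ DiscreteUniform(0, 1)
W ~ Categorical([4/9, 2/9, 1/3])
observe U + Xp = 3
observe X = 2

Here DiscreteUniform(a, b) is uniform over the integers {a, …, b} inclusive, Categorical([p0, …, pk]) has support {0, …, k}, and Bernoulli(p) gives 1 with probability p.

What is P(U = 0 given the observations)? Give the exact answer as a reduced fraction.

P(U = 0 | obs) = 3/11

Enumerate traces; 48 have nonzero weight after conditioning:
  (Y=0, V=2, X=2, U=0, Z=0, W=0) weight 1/1008
  (Y=0, V=2, X=2, U=0, Z=0, W=1) weight 1/2016
  (Y=0, V=2, X=2, U=0, Z=0, W=2) weight 1/1344
  (Y=0, V=2, X=2, U=0, Z=1, W=0) weight 1/1008
  (Y=0, V=2, X=2, U=0, Z=1, W=1) weight 1/2016
  (Y=0, V=2, X=2, U=0, Z=1, W=2) weight 1/1344
  (Y=0, V=3, X=2, U=1, Z=0, W=0) weight 1/378
  (Y=0, V=3, X=2, U=1, Z=0, W=1) weight 1/756
  … 40 more
Group by U:
  weight(U=0) = 1/56
  weight(U=1) = 1/21
Total weight = 1/56 + 1/21 = 11/168
P(U=0 | obs) = 1/56 / 11/168 = 3/11
P(U=1 | obs) = 1/21 / 11/168 = 8/11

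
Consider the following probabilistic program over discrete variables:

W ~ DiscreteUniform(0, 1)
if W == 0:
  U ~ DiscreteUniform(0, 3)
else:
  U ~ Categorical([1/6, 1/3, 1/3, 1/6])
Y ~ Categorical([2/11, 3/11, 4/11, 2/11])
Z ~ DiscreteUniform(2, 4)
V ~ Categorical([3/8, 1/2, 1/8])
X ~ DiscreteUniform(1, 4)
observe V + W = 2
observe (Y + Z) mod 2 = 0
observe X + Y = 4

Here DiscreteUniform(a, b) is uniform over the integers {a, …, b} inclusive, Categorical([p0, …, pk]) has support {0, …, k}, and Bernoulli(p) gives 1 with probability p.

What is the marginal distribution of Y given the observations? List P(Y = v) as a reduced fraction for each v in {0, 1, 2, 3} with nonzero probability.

Enumerate traces; 48 have nonzero weight after conditioning:
  (W=0, U=0, Y=0, Z=2, V=2, X=4) weight 1/4224
  (W=0, U=0, Y=0, Z=4, V=2, X=4) weight 1/4224
  (W=0, U=0, Y=1, Z=3, V=2, X=3) weight 1/2816
  (W=0, U=0, Y=2, Z=2, V=2, X=2) weight 1/2112
  (W=0, U=0, Y=2, Z=4, V=2, X=2) weight 1/2112
  (W=0, U=0, Y=3, Z=3, V=2, X=1) weight 1/4224
  (W=0, U=1, Y=0, Z=2, V=2, X=4) weight 1/4224
  (W=0, U=1, Y=0, Z=4, V=2, X=4) weight 1/4224
  … 40 more
Group by Y:
  weight(Y=0) = 5/528
  weight(Y=1) = 5/704
  weight(Y=2) = 5/264
  weight(Y=3) = 5/1056
Total weight = 5/528 + 5/704 + 5/264 + 5/1056 = 85/2112
P(Y=0 | obs) = 5/528 / 85/2112 = 4/17
P(Y=1 | obs) = 5/704 / 85/2112 = 3/17
P(Y=2 | obs) = 5/264 / 85/2112 = 8/17
P(Y=3 | obs) = 5/1056 / 85/2112 = 2/17

P(Y=0) = 4/17, P(Y=1) = 3/17, P(Y=2) = 8/17, P(Y=3) = 2/17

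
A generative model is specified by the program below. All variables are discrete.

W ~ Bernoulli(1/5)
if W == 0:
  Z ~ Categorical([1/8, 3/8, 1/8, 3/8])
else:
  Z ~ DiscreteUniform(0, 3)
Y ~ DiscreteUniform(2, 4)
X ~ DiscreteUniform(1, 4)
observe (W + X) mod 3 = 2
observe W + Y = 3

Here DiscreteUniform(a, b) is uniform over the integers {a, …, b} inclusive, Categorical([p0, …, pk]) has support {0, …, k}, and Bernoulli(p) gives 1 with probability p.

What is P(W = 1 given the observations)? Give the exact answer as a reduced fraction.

Enumerate traces; 12 have nonzero weight after conditioning:
  (W=0, Z=0, Y=3, X=2) weight 1/120
  (W=0, Z=1, Y=3, X=2) weight 1/40
  (W=0, Z=2, Y=3, X=2) weight 1/120
  (W=0, Z=3, Y=3, X=2) weight 1/40
  (W=1, Z=0, Y=2, X=1) weight 1/240
  (W=1, Z=0, Y=2, X=4) weight 1/240
  (W=1, Z=1, Y=2, X=1) weight 1/240
  (W=1, Z=1, Y=2, X=4) weight 1/240
  … 4 more
Group by W:
  weight(W=0) = 1/15
  weight(W=1) = 1/30
Total weight = 1/15 + 1/30 = 1/10
P(W=0 | obs) = 1/15 / 1/10 = 2/3
P(W=1 | obs) = 1/30 / 1/10 = 1/3

P(W = 1 | obs) = 1/3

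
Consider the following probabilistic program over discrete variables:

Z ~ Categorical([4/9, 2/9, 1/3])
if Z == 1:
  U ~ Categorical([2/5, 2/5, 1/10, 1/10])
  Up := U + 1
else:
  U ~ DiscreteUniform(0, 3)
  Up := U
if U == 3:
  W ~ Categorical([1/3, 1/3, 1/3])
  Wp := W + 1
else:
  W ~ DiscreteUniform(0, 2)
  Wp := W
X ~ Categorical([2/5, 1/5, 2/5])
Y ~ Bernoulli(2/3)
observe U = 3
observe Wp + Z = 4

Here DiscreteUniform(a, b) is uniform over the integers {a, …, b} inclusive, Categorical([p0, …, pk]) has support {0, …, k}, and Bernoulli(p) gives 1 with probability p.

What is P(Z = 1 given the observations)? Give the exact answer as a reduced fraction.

P(Z = 1 | obs) = 4/19

Enumerate traces; 12 have nonzero weight after conditioning:
  (Z=1, U=3, W=2, X=0, Y=0) weight 2/2025
  (Z=1, U=3, W=2, X=0, Y=1) weight 4/2025
  (Z=1, U=3, W=2, X=1, Y=0) weight 1/2025
  (Z=1, U=3, W=2, X=1, Y=1) weight 2/2025
  (Z=1, U=3, W=2, X=2, Y=0) weight 2/2025
  (Z=1, U=3, W=2, X=2, Y=1) weight 4/2025
  (Z=2, U=3, W=1, X=0, Y=0) weight 1/270
  (Z=2, U=3, W=1, X=0, Y=1) weight 1/135
  … 4 more
Group by Z:
  weight(Z=1) = 1/135
  weight(Z=2) = 1/36
Total weight = 1/135 + 1/36 = 19/540
P(Z=1 | obs) = 1/135 / 19/540 = 4/19
P(Z=2 | obs) = 1/36 / 19/540 = 15/19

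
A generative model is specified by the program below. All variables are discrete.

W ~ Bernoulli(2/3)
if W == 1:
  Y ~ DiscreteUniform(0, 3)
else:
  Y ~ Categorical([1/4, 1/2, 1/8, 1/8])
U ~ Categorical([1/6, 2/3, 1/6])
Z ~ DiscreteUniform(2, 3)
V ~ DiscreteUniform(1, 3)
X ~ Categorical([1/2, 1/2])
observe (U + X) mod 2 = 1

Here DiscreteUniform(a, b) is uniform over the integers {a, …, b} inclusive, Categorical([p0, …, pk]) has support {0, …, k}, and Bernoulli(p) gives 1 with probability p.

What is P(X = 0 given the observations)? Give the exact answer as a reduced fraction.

Enumerate traces; 144 have nonzero weight after conditioning:
  (W=0, Y=0, U=0, Z=2, V=1, X=1) weight 1/864
  (W=0, Y=0, U=0, Z=2, V=2, X=1) weight 1/864
  (W=0, Y=0, U=0, Z=2, V=3, X=1) weight 1/864
  (W=0, Y=0, U=0, Z=3, V=1, X=1) weight 1/864
  (W=0, Y=0, U=0, Z=3, V=2, X=1) weight 1/864
  (W=0, Y=0, U=0, Z=3, V=3, X=1) weight 1/864
  (W=0, Y=0, U=1, Z=2, V=1, X=0) weight 1/216
  (W=0, Y=0, U=1, Z=2, V=2, X=0) weight 1/216
  … 136 more
Group by X:
  weight(X=0) = 1/3
  weight(X=1) = 1/6
Total weight = 1/3 + 1/6 = 1/2
P(X=0 | obs) = 1/3 / 1/2 = 2/3
P(X=1 | obs) = 1/6 / 1/2 = 1/3

P(X = 0 | obs) = 2/3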